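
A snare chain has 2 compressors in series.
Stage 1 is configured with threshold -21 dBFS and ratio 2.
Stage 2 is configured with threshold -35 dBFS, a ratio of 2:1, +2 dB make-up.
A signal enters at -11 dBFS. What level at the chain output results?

Stage 1: 10 dB above -21 dBFS, reduced 2:1 to 5 dB above → -16 dBFS.
Stage 2: 19 dB above -35 dBFS, reduced 2:1 to 9.5 dB above → -25.5 dBFS; +2 dB make-up → -23.5 dBFS.

-23.5 dBFS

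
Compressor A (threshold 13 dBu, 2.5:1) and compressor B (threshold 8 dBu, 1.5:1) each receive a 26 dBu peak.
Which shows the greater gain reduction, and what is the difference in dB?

A, by 1.8 dB

A: 13 dB over, compressed to 5.2 dB over, so 7.8 dB of GR.
B: 18 dB over, compressed to 12 dB over, so 6 dB of GR.
A reduces 1.8 dB more.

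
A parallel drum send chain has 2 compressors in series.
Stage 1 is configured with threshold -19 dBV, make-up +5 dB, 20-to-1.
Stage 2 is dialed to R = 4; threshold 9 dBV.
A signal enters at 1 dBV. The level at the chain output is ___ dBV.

Stage 1: 1 dBV is 20 dB over -19 dBV; at 20:1 that becomes 1 dB over, giving -18 dBV; +5 dB make-up → -13 dBV.
Stage 2: -13 dBV is at or below the 9 dBV threshold — no compression; output -13 dBV.

-13 dBV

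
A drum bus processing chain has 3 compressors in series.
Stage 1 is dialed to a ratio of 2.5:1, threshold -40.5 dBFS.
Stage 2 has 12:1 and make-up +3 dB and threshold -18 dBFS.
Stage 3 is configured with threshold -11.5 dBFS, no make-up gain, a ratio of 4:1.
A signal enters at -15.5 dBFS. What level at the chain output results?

-27.5 dBFS

Stage 1: overshoot 25 dB → 25/2.5 = 10 dB → -30.5 dBFS.
Stage 2: -30.5 dBFS is at or below the -18 dBFS threshold — no compression; make-up brings it to -27.5 dBFS.
Stage 3: -27.5 dBFS ≤ -11.5 dBFS, so stage 3 doesn't engage; output -27.5 dBFS.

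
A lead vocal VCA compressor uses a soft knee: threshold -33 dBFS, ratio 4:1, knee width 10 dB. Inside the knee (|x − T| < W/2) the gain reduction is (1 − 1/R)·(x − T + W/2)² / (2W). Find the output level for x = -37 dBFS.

-37.0375 dBFS

x − T + W/2 = -37 − (-33) + 5 = 1.
GR = (1 − 1/4) × 1² / 20 = 0.75 × 1 / 20 = 0.0375 dB.
Output = -37 − 0.0375 = -37.0375 dBFS.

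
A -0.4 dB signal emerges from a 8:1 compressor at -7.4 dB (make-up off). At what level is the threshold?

-8.4 dB

Input is 8 dB above T (since output overshoot × R = input overshoot: (-7.4 − T)·8 = -0.4 − T gives T = -8.4 dB).
Check: -8.4 + (-0.4 − (-8.4))/8 = -8.4 + 1 = -7.4 dB. ✓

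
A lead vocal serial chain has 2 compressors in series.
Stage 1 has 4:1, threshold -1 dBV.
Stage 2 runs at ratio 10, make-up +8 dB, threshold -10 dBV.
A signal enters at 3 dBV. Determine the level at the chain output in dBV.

-1 dBV

Stage 1: 3 dBV is 4 dB over -1 dBV; at 4:1 that becomes 1 dB over, giving 0 dBV.
Stage 2: 10 dB above -10 dBV, reduced 10:1 to 1 dB above → -9 dBV; +8 dB make-up → -1 dBV.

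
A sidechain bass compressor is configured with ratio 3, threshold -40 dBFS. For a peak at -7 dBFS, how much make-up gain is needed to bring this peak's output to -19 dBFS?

10 dB

The peak compresses to -40 + 33/3 = -29 dBFS.
To reach -19 dBFS requires -19 − (-29) = 10 dB of make-up.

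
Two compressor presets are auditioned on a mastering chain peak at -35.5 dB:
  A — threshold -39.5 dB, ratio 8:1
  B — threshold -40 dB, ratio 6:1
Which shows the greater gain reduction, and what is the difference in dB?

B, by 0.25 dB

A: 4 dB over, compressed to 0.5 dB over, so 3.5 dB of GR.
B: 4.5 dB over, compressed to 0.75 dB over, so 3.75 dB of GR.
Difference: 0.25 dB in favour of B.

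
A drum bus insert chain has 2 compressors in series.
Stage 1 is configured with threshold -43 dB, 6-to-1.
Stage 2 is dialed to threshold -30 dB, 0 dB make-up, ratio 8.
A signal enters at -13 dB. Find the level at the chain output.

Stage 1: -13 dB is 30 dB over -43 dB; at 6:1 that becomes 5 dB over, giving -38 dB.
Stage 2: -38 dB is at or below the -30 dB threshold — no compression; output -38 dB.

-38 dB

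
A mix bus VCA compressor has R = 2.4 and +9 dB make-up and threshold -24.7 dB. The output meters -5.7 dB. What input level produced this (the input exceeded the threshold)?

Remove make-up: -5.7 − 9 = -14.7 dB.
That's 10 dB above the -24.7 dB threshold.
Before 2.4:1 compression the overshoot was 10 × 2.4 = 24 dB, so input = -24.7 + 24 = -0.7 dB.

-0.7 dB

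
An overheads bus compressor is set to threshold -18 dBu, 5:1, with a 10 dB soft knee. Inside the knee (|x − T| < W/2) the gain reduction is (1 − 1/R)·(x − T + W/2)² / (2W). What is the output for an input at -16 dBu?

x − T + W/2 = -16 − (-18) + 5 = 7.
GR = (1 − 1/5) × 7² / 20 = 0.8 × 49 / 20 = 1.96 dB.
Output = -16 − 1.96 = -17.96 dBu.

-17.96 dBu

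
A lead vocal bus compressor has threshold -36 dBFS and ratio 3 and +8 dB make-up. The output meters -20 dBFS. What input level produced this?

Stripping the +8 dB make-up gives -28 dBFS at the gain stage.
Post-compression overshoot = -28 − (-36) = 8 dB.
Before 3:1 compression the overshoot was 8 × 3 = 24 dB, so input = -36 + 24 = -12 dBFS.

-12 dBFS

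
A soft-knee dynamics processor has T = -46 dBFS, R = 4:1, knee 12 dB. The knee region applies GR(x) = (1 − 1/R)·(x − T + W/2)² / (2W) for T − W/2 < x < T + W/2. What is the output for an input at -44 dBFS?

-46 dBFS

x − T + W/2 = -44 − (-46) + 6 = 8.
GR = (1 − 1/4) × 8² / 24 = 0.75 × 64 / 24 = 2 dB.
Output = -44 − 2 = -46 dBFS.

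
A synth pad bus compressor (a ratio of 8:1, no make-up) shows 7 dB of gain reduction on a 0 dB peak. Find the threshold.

-8 dB

Input is 8 dB above T (since output overshoot × R = input overshoot: (-7 − T)·8 = 0 − T gives T = -8 dB).
Check: -8 + (0 − (-8))/8 = -8 + 1 = -7 dB. ✓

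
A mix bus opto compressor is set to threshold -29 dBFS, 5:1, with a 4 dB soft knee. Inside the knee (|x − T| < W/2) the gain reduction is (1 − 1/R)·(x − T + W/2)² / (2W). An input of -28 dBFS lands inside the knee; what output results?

x − T + W/2 = -28 − (-29) + 2 = 3.
GR = (1 − 1/5) × 3² / 8 = 0.8 × 9 / 8 = 0.9 dB.
Output = -28 − 0.9 = -28.9 dBFS.

-28.9 dBFS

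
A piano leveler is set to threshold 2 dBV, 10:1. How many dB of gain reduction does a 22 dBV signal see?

18 dB

The signal is 20 dB above threshold.
At 10:1, output sits 20/10 = 2 dB above threshold.
Gain reduction = 20 − 2 = 18 dB.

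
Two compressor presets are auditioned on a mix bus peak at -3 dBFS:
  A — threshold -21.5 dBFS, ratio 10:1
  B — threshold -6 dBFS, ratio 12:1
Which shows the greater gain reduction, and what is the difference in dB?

A: 18.5 dB over, compressed to 1.85 dB over, so 16.65 dB of GR.
B: 3 dB over, compressed to 0.25 dB over, so 2.75 dB of GR.
A applies 13.9 dB more gain reduction.

A, by 13.9 dB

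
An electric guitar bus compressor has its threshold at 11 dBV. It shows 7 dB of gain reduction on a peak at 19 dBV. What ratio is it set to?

Input overshoot = 19 − 11 = 8 dB.
Output overshoot = 8 − 7 = 1 dB.
Ratio = input overshoot / output overshoot = 8 / 1 = 8.

8:1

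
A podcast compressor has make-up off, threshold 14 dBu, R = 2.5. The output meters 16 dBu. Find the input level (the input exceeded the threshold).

19 dBu

Post-compression overshoot = 16 − 14 = 2 dB.
Before 2.5:1 compression the overshoot was 2 × 2.5 = 5 dB, so input = 14 + 5 = 19 dBu.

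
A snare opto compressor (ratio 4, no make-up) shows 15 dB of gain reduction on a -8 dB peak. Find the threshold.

Input is 20 dB above T (since output overshoot × R = input overshoot: (-23 − T)·4 = -8 − T gives T = -28 dB).
Check: -28 + (-8 − (-28))/4 = -28 + 5 = -23 dB. ✓

-28 dB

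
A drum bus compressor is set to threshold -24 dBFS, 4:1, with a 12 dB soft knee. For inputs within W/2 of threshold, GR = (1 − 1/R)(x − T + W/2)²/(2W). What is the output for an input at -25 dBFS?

x − T + W/2 = -25 − (-24) + 6 = 5.
GR = (1 − 1/4) × 5² / 24 = 0.75 × 25 / 24 = 0.78125 dB.
Output = -25 − 0.78125 = -25.78125 dBFS.

-25.78125 dBFS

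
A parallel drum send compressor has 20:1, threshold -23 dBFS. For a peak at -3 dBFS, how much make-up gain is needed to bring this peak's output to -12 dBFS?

Without make-up, output = threshold + overshoot/20 = -23 + 1 = -22 dBFS.
Gap to target: 10 dB.

10 dB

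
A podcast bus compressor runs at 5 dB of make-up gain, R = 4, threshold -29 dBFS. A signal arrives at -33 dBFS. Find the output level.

-28 dBFS

-33 dBFS is 4 dB below the -29 dBFS threshold, so no gain reduction is applied.
Make-up gain adds 5 dB: -33 + 5 = -28 dBFS.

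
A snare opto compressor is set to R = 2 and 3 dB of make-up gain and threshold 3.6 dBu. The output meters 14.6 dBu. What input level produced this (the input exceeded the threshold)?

19.6 dBu

Remove make-up: 14.6 − 3 = 11.6 dBu.
That's 8 dB above the 3.6 dBu threshold.
Undo the ratio: input overshoot = 8 × 2 = 16 dB, giving input = 19.6 dBu.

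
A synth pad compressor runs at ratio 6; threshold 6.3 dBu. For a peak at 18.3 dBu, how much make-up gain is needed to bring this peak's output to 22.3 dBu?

The peak compresses to 6.3 + 12/6 = 8.3 dBu.
To reach 22.3 dBu requires 22.3 − 8.3 = 14 dB of make-up.

14 dB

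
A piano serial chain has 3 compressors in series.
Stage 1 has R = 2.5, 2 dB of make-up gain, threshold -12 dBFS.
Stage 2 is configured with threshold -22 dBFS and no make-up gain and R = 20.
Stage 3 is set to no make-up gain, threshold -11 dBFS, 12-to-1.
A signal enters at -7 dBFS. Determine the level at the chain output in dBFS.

-21.3 dBFS

Stage 1: -7 dBFS is 5 dB over -12 dBFS; at 2.5:1 that becomes 2 dB over, giving -10 dBFS; +2 dB make-up → -8 dBFS.
Stage 2: -8 dBFS is 14 dB over -22 dBFS; at 20:1 that becomes 0.7 dB over, giving -21.3 dBFS.
Stage 3: below threshold (-21.3 ≤ -11); passes unchanged; output -21.3 dBFS.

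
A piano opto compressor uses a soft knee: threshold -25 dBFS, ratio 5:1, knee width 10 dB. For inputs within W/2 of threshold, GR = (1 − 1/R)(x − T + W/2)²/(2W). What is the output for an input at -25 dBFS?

x − T + W/2 = -25 − (-25) + 5 = 5.
GR = (1 − 1/5) × 5² / 20 = 0.8 × 25 / 20 = 1 dB.
Output = -25 − 1 = -26 dBFS.

-26 dBFS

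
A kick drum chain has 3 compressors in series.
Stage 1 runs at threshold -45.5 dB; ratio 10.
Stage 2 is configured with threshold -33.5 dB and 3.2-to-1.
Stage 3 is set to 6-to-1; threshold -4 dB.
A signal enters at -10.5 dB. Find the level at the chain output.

Stage 1: -10.5 dB is 35 dB over -45.5 dB; at 10:1 that becomes 3.5 dB over, giving -42 dB.
Stage 2: -42 dB is at or below the -33.5 dB threshold — no compression; output -42 dB.
Stage 3: -42 dB ≤ -4 dB, so stage 3 doesn't engage; output -42 dB.

-42 dB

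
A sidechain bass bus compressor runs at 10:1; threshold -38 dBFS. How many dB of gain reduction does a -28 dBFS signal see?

9 dB

-28 dBFS exceeds the threshold by 10 dB.
A 10:1 ratio leaves 1 dB of that excess.
Gain reduction = 10 − 1 = 9 dB.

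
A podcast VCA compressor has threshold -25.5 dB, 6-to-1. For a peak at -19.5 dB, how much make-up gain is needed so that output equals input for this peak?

Overshoot 6 dB → 6/6 = 1 dB after compression, so the compressed level is -25.5 + 1 = -24.5 dB.
Make-up = target − compressed = -19.5 − (-24.5) = 5 dB.

5 dB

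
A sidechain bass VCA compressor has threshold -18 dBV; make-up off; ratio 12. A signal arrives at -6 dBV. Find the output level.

Overshoot: -6 − (-18) = 12 dB.
The 12 dB excess becomes 1 dB after 12:1 reduction.
So the level is -18 + 1 = -17 dBV.

-17 dBV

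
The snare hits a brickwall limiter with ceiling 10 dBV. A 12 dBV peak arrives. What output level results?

The limiter clamps the peak to its 10 dBV ceiling.

10 dBV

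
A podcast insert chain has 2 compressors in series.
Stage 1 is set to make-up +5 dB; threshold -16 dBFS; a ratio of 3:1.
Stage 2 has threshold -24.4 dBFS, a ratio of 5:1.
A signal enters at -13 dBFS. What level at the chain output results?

Stage 1: 3 dB above -16 dBFS, reduced 3:1 to 1 dB above → -15 dBFS; +5 dB make-up → -10 dBFS.
Stage 2: 14.4 dB above -24.4 dBFS, reduced 5:1 to 2.88 dB above → -21.52 dBFS.

-21.52 dBFS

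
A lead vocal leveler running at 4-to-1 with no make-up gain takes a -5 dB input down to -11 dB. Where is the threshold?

-13 dB

Input is 8 dB above T (since output overshoot × R = input overshoot: (-11 − T)·4 = -5 − T gives T = -13 dB).
Check: -13 + (-5 − (-13))/4 = -13 + 2 = -11 dB. ✓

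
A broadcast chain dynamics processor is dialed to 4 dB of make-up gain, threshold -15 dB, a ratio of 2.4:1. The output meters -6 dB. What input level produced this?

-3 dB

Remove make-up: -6 − 4 = -10 dB.
That's 5 dB above the -15 dB threshold.
Input overshoot = R × output overshoot = 12 dB → input = -15 + 12 = -3 dB.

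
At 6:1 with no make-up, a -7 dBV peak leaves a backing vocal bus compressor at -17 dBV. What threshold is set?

Input is 12 dB above T (since output overshoot × R = input overshoot: (-17 − T)·6 = -7 − T gives T = -19 dBV).
Check: -19 + (-7 − (-19))/6 = -19 + 2 = -17 dBV. ✓

-19 dBV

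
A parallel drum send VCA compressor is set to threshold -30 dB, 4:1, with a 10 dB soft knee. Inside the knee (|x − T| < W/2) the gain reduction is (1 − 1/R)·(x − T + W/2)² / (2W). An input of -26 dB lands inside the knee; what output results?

x − T + W/2 = -26 − (-30) + 5 = 9.
GR = (1 − 1/4) × 9² / 20 = 0.75 × 81 / 20 = 3.0375 dB.
Output = -26 − 3.0375 = -29.0375 dB.

-29.0375 dB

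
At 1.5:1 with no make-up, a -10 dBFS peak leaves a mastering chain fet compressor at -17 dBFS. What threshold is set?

-31 dBFS

Input is 21 dB above T (since output overshoot × R = input overshoot: (-17 − T)·1.5 = -10 − T gives T = -31 dBFS).
Check: -31 + (-10 − (-31))/1.5 = -31 + 14 = -17 dBFS. ✓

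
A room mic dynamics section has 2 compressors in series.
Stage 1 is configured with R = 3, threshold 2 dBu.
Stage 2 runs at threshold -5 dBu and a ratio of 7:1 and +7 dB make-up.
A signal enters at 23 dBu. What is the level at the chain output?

Stage 1: 23 dBu is 21 dB over 2 dBu; at 3:1 that becomes 7 dB over, giving 9 dBu.
Stage 2: 14 dB above -5 dBu, reduced 7:1 to 2 dB above → -3 dBu; +7 dB make-up → 4 dBu.

4 dBu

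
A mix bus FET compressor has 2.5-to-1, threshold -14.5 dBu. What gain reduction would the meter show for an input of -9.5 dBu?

3 dB

Overshoot = -9.5 − (-14.5) = 5 dB.
At 2.5:1, output sits 5/2.5 = 2 dB above threshold.
So the signal is attenuated by 5 − 2 = 3 dB.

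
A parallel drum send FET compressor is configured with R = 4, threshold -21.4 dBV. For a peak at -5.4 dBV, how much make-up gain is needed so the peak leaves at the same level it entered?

12 dB

The peak compresses to -21.4 + 16/4 = -17.4 dBV.
To reach -5.4 dBV requires -5.4 − (-17.4) = 12 dB of make-up.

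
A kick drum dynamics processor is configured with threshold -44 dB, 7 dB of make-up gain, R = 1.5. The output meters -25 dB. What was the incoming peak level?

Remove make-up: -25 − 7 = -32 dB.
The compressed level sits -32 − (-44) = 12 dB over threshold.
Before 1.5:1 compression the overshoot was 12 × 1.5 = 18 dB, so input = -44 + 18 = -26 dB.

-26 dB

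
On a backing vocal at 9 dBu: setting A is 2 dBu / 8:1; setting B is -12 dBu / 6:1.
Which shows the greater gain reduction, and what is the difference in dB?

A: overshoot 7 dB → output overshoot 0.875 dB → GR 6.125 dB.
B: overshoot 21 dB → output overshoot 3.5 dB → GR 17.5 dB.
B applies 11.375 dB more gain reduction.

B, by 11.375 dB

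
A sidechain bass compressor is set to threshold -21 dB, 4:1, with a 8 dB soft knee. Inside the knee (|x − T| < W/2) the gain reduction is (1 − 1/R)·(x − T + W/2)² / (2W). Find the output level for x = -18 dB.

x − T + W/2 = -18 − (-21) + 4 = 7.
GR = (1 − 1/4) × 7² / 16 = 0.75 × 49 / 16 = 2.296875 dB.
Output = -18 − 2.296875 = -20.296875 dB.

-20.296875 dB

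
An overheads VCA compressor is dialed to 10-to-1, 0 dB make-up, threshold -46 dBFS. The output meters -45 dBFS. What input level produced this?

-36 dBFS

That's 1 dB above the -46 dBFS threshold.
Undo the ratio: input overshoot = 1 × 10 = 10 dB, giving input = -36 dBFS.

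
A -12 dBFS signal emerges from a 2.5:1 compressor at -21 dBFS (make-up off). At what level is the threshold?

-27 dBFS

Input is 15 dB above T (since output overshoot × R = input overshoot: (-21 − T)·2.5 = -12 − T gives T = -27 dBFS).
Check: -27 + (-12 − (-27))/2.5 = -27 + 6 = -21 dBFS. ✓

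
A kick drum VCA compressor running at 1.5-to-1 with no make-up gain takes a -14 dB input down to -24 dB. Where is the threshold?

Gain reduction = -14 − (-24) = 10 dB; output overshoot = GR / (R − 1) = 10 / 0.5 = 20 dB.
Threshold = output − output overshoot = -24 − 20 = -44 dB.

-44 dB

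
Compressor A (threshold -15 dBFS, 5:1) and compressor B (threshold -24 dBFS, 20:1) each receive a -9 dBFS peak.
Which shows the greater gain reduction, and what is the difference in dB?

A: GR = 6 − 6/5 = 4.8 dB.
B: GR = 15 − 15/20 = 14.25 dB.
B reduces 9.45 dB more.

B, by 9.45 dB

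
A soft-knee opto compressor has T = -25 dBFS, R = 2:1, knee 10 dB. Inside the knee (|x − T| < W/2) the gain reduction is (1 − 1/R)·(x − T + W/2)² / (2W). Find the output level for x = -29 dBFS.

x − T + W/2 = -29 − (-25) + 5 = 1.
GR = (1 − 1/2) × 1² / 20 = 0.5 × 1 / 20 = 0.025 dB.
Output = -29 − 0.025 = -29.025 dBFS.

-29.025 dBFS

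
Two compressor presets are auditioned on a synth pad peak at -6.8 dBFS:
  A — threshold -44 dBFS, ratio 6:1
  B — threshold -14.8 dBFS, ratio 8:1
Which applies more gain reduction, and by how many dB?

A, by 24 dB

A: overshoot 37.2 dB → output overshoot 6.2 dB → GR 31 dB.
B: overshoot 8 dB → output overshoot 1 dB → GR 7 dB.
A reduces 24 dB more.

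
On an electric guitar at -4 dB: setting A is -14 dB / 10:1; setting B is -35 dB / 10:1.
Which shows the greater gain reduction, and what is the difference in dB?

A: GR = 10 − 10/10 = 9 dB.
B: GR = 31 − 31/10 = 27.9 dB.
B applies 18.9 dB more gain reduction.

B, by 18.9 dB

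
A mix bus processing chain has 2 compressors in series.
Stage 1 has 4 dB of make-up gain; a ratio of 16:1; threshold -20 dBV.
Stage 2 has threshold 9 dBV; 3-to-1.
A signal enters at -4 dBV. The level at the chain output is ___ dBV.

-15 dBV

Stage 1: overshoot 16 dB → 16/16 = 1 dB → -19 dBV; +4 dB make-up → -15 dBV.
Stage 2: -15 dBV ≤ 9 dBV, so stage 2 doesn't engage; output -15 dBV.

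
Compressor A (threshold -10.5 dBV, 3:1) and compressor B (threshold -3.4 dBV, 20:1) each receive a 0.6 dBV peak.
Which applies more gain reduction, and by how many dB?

A, by 3.6 dB

A: 11.1 dB over, compressed to 3.7 dB over, so 7.4 dB of GR.
B: 4 dB over, compressed to 0.2 dB over, so 3.8 dB of GR.
A reduces 3.6 dB more.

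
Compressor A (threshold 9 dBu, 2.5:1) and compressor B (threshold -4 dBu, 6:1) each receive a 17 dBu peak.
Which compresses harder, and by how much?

B, by 12.7 dB

A: GR = 8 − 8/2.5 = 4.8 dB.
B: GR = 21 − 21/6 = 17.5 dB.
B applies 12.7 dB more gain reduction.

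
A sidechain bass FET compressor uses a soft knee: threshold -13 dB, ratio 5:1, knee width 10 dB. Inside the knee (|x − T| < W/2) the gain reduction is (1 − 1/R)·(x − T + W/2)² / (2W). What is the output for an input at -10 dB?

-12.56 dB

x − T + W/2 = -10 − (-13) + 5 = 8.
GR = (1 − 1/5) × 8² / 20 = 0.8 × 64 / 20 = 2.56 dB.
Output = -10 − 2.56 = -12.56 dB.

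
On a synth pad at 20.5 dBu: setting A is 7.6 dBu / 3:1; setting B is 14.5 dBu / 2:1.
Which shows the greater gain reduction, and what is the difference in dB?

A, by 5.6 dB

A: GR = 12.9 − 12.9/3 = 8.6 dB.
B: GR = 6 − 6/2 = 3 dB.
A reduces 5.6 dB more.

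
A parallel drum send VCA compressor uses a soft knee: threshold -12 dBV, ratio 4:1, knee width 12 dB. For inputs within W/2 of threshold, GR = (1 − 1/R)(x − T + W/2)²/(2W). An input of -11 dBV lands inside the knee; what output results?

x − T + W/2 = -11 − (-12) + 6 = 7.
GR = (1 − 1/4) × 7² / 24 = 0.75 × 49 / 24 = 1.53125 dB.
Output = -11 − 1.53125 = -12.53125 dBV.

-12.53125 dBV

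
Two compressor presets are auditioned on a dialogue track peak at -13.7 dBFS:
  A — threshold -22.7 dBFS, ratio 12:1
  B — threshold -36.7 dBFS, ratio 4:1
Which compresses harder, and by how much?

A: overshoot 9 dB → output overshoot 0.75 dB → GR 8.25 dB.
B: overshoot 23 dB → output overshoot 5.75 dB → GR 17.25 dB.
B reduces 9 dB more.

B, by 9 dB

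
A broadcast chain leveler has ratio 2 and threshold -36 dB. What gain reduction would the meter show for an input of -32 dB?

-32 dB exceeds the threshold by 4 dB.
After 2:1 compression the overshoot becomes 4/2 = 2 dB.
GR = overshoot in − overshoot out = 4 − 2 = 2 dB.

2 dB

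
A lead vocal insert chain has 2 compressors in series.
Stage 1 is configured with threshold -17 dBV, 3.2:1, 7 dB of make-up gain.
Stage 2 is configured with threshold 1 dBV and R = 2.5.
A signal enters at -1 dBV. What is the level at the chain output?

-5 dBV

Stage 1: 16 dB above -17 dBV, reduced 3.2:1 to 5 dB above → -12 dBV; +7 dB make-up → -5 dBV.
Stage 2: -5 dBV is at or below the 1 dBV threshold — no compression; output -5 dBV.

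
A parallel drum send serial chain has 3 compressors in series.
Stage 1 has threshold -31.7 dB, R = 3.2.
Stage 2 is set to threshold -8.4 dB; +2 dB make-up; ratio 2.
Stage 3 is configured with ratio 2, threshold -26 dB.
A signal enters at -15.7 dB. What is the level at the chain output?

Stage 1: -15.7 dB is 16 dB over -31.7 dB; at 3.2:1 that becomes 5 dB over, giving -26.7 dB.
Stage 2: -26.7 dB is at or below the -8.4 dB threshold — no compression; make-up brings it to -24.7 dB.
Stage 3: overshoot 1.3 dB → 1.3/2 = 0.65 dB → -25.35 dB.

-25.35 dB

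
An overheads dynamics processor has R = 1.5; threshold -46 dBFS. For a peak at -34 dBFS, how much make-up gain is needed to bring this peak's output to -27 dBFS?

11 dB

Overshoot 12 dB → 12/1.5 = 8 dB after compression, so the compressed level is -46 + 8 = -38 dBFS.
Make-up = target − compressed = -27 − (-38) = 11 dB.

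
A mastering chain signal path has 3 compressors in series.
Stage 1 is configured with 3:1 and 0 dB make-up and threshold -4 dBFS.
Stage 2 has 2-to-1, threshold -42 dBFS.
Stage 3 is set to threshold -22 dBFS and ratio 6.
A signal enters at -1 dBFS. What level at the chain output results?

Stage 1: -1 dBFS is 3 dB over -4 dBFS; at 3:1 that becomes 1 dB over, giving -3 dBFS.
Stage 2: -3 dBFS is 39 dB over -42 dBFS; at 2:1 that becomes 19.5 dB over, giving -22.5 dBFS.
Stage 3: -22.5 dBFS ≤ -22 dBFS, so stage 3 doesn't engage; output -22.5 dBFS.

-22.5 dBFS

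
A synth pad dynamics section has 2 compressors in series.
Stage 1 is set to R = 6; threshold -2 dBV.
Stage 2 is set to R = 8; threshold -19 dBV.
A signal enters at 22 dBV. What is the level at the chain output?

-16.375 dBV

Stage 1: 22 dBV is 24 dB over -2 dBV; at 6:1 that becomes 4 dB over, giving 2 dBV.
Stage 2: overshoot 21 dB → 21/8 = 2.625 dB → -16.375 dBV.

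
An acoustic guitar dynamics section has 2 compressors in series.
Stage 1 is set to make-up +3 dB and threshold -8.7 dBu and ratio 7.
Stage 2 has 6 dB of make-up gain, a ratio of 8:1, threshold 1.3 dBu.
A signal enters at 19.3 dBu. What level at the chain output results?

4.3 dBu

Stage 1: 28 dB above -8.7 dBu, reduced 7:1 to 4 dB above → -4.7 dBu; +3 dB make-up → -1.7 dBu.
Stage 2: below threshold (-1.7 ≤ 1.3); passes unchanged; make-up brings it to 4.3 dBu.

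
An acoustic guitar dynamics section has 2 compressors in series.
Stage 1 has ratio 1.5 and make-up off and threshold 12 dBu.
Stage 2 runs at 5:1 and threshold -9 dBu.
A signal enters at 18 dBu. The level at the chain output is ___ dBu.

-4 dBu

Stage 1: overshoot 6 dB → 6/1.5 = 4 dB → 16 dBu.
Stage 2: 16 dBu is 25 dB over -9 dBu; at 5:1 that becomes 5 dB over, giving -4 dBu.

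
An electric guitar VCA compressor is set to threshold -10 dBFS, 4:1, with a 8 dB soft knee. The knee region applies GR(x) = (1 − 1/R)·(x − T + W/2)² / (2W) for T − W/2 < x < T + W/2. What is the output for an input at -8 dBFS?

-9.6875 dBFS

x − T + W/2 = -8 − (-10) + 4 = 6.
GR = (1 − 1/4) × 6² / 16 = 0.75 × 36 / 16 = 1.6875 dB.
Output = -8 − 1.6875 = -9.6875 dBFS.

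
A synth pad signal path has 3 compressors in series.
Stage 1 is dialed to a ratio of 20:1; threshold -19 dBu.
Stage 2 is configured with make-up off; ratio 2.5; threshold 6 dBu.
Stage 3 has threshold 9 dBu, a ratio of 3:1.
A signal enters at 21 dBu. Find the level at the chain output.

-17 dBu

Stage 1: 21 dBu is 40 dB over -19 dBu; at 20:1 that becomes 2 dB over, giving -17 dBu.
Stage 2: below threshold (-17 ≤ 6); passes unchanged; output -17 dBu.
Stage 3: below threshold (-17 ≤ 9); passes unchanged; output -17 dBu.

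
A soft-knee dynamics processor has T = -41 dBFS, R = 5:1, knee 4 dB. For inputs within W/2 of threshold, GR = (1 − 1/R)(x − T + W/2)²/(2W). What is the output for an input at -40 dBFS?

x − T + W/2 = -40 − (-41) + 2 = 3.
GR = (1 − 1/5) × 3² / 8 = 0.8 × 9 / 8 = 0.9 dB.
Output = -40 − 0.9 = -40.9 dBFS.

-40.9 dBFS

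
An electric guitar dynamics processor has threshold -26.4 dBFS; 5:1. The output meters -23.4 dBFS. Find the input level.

-11.4 dBFS

Post-compression overshoot = -23.4 − (-26.4) = 3 dB.
Before 5:1 compression the overshoot was 3 × 5 = 15 dB, so input = -26.4 + 15 = -11.4 dBFS.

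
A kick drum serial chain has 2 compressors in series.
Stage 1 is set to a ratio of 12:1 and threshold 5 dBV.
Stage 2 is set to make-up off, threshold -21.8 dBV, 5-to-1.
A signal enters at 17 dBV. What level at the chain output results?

-16.24 dBV

Stage 1: 17 dBV is 12 dB over 5 dBV; at 12:1 that becomes 1 dB over, giving 6 dBV.
Stage 2: 27.8 dB above -21.8 dBV, reduced 5:1 to 5.56 dB above → -16.24 dBV.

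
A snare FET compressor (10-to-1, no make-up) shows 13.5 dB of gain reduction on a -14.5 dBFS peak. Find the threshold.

-29.5 dBFS

Let T be the threshold. Output overshoot = (input overshoot)/R, so -28 − T = (-14.5 − T)/10.
10·(-28 − T) = -14.5 − T → 9·T = -280 − (-14.5) = -265.5.
T = -265.5/9 = -29.5 dBFS.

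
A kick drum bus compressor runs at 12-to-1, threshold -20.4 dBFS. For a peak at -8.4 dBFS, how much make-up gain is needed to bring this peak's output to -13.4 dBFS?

The peak compresses to -20.4 + 12/12 = -19.4 dBFS.
To reach -13.4 dBFS requires -13.4 − (-19.4) = 6 dB of make-up.

6 dB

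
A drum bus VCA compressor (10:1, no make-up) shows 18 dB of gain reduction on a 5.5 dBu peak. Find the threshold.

Let T be the threshold. Output overshoot = (input overshoot)/R, so -12.5 − T = (5.5 − T)/10.
10·(-12.5 − T) = 5.5 − T → 9·T = -125 − 5.5 = -130.5.
T = -130.5/9 = -14.5 dBu.

-14.5 dBu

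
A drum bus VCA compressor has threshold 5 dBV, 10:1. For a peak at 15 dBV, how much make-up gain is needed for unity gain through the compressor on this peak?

9 dB

The peak compresses to 5 + 10/10 = 6 dBV.
To reach 15 dBV requires 15 − 6 = 9 dB of make-up.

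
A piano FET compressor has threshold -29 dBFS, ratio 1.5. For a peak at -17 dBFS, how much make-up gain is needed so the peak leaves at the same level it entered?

Without make-up, output = threshold + overshoot/1.5 = -29 + 8 = -21 dBFS.
Gap to target: 4 dB.

4 dB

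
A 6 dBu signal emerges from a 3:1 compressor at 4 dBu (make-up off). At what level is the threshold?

3 dBu

Gain reduction = 6 − 4 = 2 dB; output overshoot = GR / (R − 1) = 2 / 2 = 1 dB.
Threshold = output − output overshoot = 4 − 1 = 3 dBu.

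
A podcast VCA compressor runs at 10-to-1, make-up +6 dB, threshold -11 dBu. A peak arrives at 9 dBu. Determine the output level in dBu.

Overshoot: 9 − (-11) = 20 dB.
The 20 dB excess becomes 2 dB after 10:1 reduction.
So the level is -11 + 2 = -9 dBu; make-up adds 6 dB, giving -3 dBu.

-3 dBu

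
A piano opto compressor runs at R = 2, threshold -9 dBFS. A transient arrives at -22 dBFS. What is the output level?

-22 dBFS

-22 dBFS is 13 dB below the -9 dBFS threshold, so no gain reduction is applied.
Output = input = -22 dBFS.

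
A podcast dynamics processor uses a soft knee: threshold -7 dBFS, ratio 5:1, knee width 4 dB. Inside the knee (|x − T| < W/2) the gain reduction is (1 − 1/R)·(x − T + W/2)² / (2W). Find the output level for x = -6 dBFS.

x − T + W/2 = -6 − (-7) + 2 = 3.
GR = (1 − 1/5) × 3² / 8 = 0.8 × 9 / 8 = 0.9 dB.
Output = -6 − 0.9 = -6.9 dBFS.

-6.9 dBFS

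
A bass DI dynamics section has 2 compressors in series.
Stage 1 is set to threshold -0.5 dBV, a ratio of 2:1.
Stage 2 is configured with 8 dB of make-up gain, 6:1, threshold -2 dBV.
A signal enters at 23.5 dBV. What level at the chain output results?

8.25 dBV

Stage 1: 24 dB above -0.5 dBV, reduced 2:1 to 12 dB above → 11.5 dBV.
Stage 2: overshoot 13.5 dB → 13.5/6 = 2.25 dB → 0.25 dBV; +8 dB make-up → 8.25 dBV.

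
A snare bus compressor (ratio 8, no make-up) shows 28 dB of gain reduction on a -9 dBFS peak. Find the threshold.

Input is 32 dB above T (since output overshoot × R = input overshoot: (-37 − T)·8 = -9 − T gives T = -41 dBFS).
Check: -41 + (-9 − (-41))/8 = -41 + 4 = -37 dBFS. ✓

-41 dBFS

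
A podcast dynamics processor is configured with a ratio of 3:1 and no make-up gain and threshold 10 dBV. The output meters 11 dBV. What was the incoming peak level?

13 dBV

The compressed level sits 11 − 10 = 1 dB over threshold.
Before 3:1 compression the overshoot was 1 × 3 = 3 dB, so input = 10 + 3 = 13 dBV.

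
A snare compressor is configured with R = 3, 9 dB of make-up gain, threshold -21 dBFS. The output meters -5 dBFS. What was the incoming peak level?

Remove make-up: -5 − 9 = -14 dBFS.
That's 7 dB above the -21 dBFS threshold.
Undo the ratio: input overshoot = 7 × 3 = 21 dB, giving input = 0 dBFS.

0 dBFS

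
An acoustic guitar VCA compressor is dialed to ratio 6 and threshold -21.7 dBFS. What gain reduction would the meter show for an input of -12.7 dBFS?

7.5 dB

Overshoot = -12.7 − (-21.7) = 9 dB.
At 6:1, output sits 9/6 = 1.5 dB above threshold.
Gain reduction = 9 − 1.5 = 7.5 dB.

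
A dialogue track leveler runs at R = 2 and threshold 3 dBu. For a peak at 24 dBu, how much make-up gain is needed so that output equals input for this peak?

10.5 dB

Overshoot 21 dB → 21/2 = 10.5 dB after compression, so the compressed level is 3 + 10.5 = 13.5 dBu.
Make-up = target − compressed = 24 − 13.5 = 10.5 dB.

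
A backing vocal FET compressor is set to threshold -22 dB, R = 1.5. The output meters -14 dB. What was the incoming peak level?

-10 dB

The compressed level sits -14 − (-22) = 8 dB over threshold.
Input overshoot = R × output overshoot = 12 dB → input = -22 + 12 = -10 dB.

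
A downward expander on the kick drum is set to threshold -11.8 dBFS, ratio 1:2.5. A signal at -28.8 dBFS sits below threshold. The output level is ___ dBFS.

-54.3 dBFS

Undershoot = (-11.8) − (-28.8) = 17 dB.
At 1:2.5, that expands to 42.5 dB under threshold.
Output = -11.8 − 42.5 = -54.3 dBFS.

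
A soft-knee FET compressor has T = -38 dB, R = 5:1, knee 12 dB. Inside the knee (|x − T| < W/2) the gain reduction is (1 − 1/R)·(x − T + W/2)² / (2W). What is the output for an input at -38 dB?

-39.2 dB

x − T + W/2 = -38 − (-38) + 6 = 6.
GR = (1 − 1/5) × 6² / 24 = 0.8 × 36 / 24 = 1.2 dB.
Output = -38 − 1.2 = -39.2 dB.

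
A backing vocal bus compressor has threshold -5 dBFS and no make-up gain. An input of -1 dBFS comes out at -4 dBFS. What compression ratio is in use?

4:1

Input overshoot = -1 − (-5) = 4 dB; output overshoot = -4 − (-5) = 1 dB.
Ratio = 4 / 1 = 4.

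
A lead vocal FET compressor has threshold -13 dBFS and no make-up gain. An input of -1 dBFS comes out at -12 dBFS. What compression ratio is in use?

Input overshoot = -1 − (-13) = 12 dB; output overshoot = -12 − (-13) = 1 dB.
Ratio = 12 / 1 = 12.

12:1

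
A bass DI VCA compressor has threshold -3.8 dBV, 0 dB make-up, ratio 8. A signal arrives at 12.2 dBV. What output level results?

Overshoot: 12.2 − (-3.8) = 16 dB.
The 16 dB excess becomes 2 dB after 8:1 reduction.
So the level is -3.8 + 2 = -1.8 dBV.

-1.8 dBV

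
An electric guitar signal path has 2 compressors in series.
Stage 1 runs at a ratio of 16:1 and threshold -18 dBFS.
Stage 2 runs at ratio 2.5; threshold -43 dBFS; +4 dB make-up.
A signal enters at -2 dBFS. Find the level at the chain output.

Stage 1: 16 dB above -18 dBFS, reduced 16:1 to 1 dB above → -17 dBFS.
Stage 2: -17 dBFS is 26 dB over -43 dBFS; at 2.5:1 that becomes 10.4 dB over, giving -32.6 dBFS; +4 dB make-up → -28.6 dBFS.

-28.6 dBFS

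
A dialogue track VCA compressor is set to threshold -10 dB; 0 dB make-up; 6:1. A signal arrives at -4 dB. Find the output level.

-9 dB

Overshoot: -4 − (-10) = 6 dB.
6:1 compression reduces that to 6/6 = 1 dB over.
So the level is -10 + 1 = -9 dB.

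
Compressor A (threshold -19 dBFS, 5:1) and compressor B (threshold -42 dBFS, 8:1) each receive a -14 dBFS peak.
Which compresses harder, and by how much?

B, by 20.5 dB

A: GR = 5 − 5/5 = 4 dB.
B: GR = 28 − 28/8 = 24.5 dB.
B reduces 20.5 dB more.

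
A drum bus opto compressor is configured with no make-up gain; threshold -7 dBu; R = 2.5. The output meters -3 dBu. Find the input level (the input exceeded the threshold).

Post-compression overshoot = -3 − (-7) = 4 dB.
Input overshoot = R × output overshoot = 10 dB → input = -7 + 10 = 3 dBu.

3 dBu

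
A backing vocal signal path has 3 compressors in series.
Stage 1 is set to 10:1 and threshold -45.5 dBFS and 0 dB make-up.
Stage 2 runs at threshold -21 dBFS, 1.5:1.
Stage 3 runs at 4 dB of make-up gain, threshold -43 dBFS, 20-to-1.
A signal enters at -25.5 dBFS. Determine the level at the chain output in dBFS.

Stage 1: overshoot 20 dB → 20/10 = 2 dB → -43.5 dBFS.
Stage 2: -43.5 dBFS is at or below the -21 dBFS threshold — no compression; output -43.5 dBFS.
Stage 3: -43.5 dBFS ≤ -43 dBFS, so stage 3 doesn't engage; make-up brings it to -39.5 dBFS.

-39.5 dBFS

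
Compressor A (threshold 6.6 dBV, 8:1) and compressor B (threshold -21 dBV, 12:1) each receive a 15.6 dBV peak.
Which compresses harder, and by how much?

B, by 25.675 dB

A: 9 dB over, compressed to 1.125 dB over, so 7.875 dB of GR.
B: 36.6 dB over, compressed to 3.05 dB over, so 33.55 dB of GR.
B applies 25.675 dB more gain reduction.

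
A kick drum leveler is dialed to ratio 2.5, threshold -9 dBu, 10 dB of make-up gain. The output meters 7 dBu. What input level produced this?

6 dBu

Remove make-up: 7 − 10 = -3 dBu.
The compressed level sits -3 − (-9) = 6 dB over threshold.
Before 2.5:1 compression the overshoot was 6 × 2.5 = 15 dB, so input = -9 + 15 = 6 dBu.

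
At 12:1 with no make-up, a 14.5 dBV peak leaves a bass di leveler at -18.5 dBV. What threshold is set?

Gain reduction = 14.5 − (-18.5) = 33 dB; output overshoot = GR / (R − 1) = 33 / 11 = 3 dB.
Threshold = output − output overshoot = -18.5 − 3 = -21.5 dBV.

-21.5 dBV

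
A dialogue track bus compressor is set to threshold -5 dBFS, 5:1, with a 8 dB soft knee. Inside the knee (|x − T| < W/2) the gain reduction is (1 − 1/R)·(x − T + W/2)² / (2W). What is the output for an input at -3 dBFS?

x − T + W/2 = -3 − (-5) + 4 = 6.
GR = (1 − 1/5) × 6² / 16 = 0.8 × 36 / 16 = 1.8 dB.
Output = -3 − 1.8 = -4.8 dBFS.

-4.8 dBFS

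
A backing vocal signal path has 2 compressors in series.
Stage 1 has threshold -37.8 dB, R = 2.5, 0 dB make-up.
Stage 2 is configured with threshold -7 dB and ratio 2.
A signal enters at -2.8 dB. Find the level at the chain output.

Stage 1: -2.8 dB is 35 dB over -37.8 dB; at 2.5:1 that becomes 14 dB over, giving -23.8 dB.
Stage 2: -23.8 dB is at or below the -7 dB threshold — no compression; output -23.8 dB.

-23.8 dB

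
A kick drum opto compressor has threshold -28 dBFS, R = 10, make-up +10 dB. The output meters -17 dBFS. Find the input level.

-18 dBFS

Remove make-up: -17 − 10 = -27 dBFS.
Post-compression overshoot = -27 − (-28) = 1 dB.
Input overshoot = R × output overshoot = 10 dB → input = -28 + 10 = -18 dBFS.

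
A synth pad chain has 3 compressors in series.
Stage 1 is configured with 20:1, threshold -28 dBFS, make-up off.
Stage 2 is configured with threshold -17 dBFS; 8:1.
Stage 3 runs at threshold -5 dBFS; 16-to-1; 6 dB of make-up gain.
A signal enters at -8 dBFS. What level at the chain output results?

-21 dBFS

Stage 1: overshoot 20 dB → 20/20 = 1 dB → -27 dBFS.
Stage 2: below threshold (-27 ≤ -17); passes unchanged; output -27 dBFS.
Stage 3: below threshold (-27 ≤ -5); passes unchanged; make-up brings it to -21 dBFS.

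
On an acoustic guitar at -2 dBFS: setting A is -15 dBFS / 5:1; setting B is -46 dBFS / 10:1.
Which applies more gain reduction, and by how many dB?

A: 13 dB over, compressed to 2.6 dB over, so 10.4 dB of GR.
B: 44 dB over, compressed to 4.4 dB over, so 39.6 dB of GR.
Difference: 29.2 dB in favour of B.

B, by 29.2 dB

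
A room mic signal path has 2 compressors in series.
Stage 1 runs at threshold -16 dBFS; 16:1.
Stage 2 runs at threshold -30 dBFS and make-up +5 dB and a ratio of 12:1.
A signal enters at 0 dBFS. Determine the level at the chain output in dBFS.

-23.75 dBFS

Stage 1: 0 dBFS is 16 dB over -16 dBFS; at 16:1 that becomes 1 dB over, giving -15 dBFS.
Stage 2: overshoot 15 dB → 15/12 = 1.25 dB → -28.75 dBFS; +5 dB make-up → -23.75 dBFS.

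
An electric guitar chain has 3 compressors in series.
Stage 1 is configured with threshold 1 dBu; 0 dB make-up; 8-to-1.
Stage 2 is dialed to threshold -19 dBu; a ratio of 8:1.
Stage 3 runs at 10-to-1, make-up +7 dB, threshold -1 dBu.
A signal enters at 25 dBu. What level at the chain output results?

Stage 1: overshoot 24 dB → 24/8 = 3 dB → 4 dBu.
Stage 2: overshoot 23 dB → 23/8 = 2.875 dB → -16.125 dBu.
Stage 3: -16.125 dBu is at or below the -1 dBu threshold — no compression; make-up brings it to -9.125 dBu.

-9.125 dBu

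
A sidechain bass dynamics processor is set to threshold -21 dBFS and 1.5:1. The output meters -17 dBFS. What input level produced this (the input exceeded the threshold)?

-15 dBFS

Post-compression overshoot = -17 − (-21) = 4 dB.
Before 1.5:1 compression the overshoot was 4 × 1.5 = 6 dB, so input = -21 + 6 = -15 dBFS.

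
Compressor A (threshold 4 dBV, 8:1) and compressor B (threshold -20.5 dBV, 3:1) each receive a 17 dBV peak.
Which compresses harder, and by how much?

B, by 13.625 dB

A: overshoot 13 dB → output overshoot 1.625 dB → GR 11.375 dB.
B: overshoot 37.5 dB → output overshoot 12.5 dB → GR 25 dB.
B reduces 13.625 dB more.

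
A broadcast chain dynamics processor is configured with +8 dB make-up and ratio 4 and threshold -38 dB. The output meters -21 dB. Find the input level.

-2 dB

Before make-up, the level was -21 − 8 = -29 dB.
The compressed level sits -29 − (-38) = 9 dB over threshold.
Before 4:1 compression the overshoot was 9 × 4 = 36 dB, so input = -38 + 36 = -2 dB.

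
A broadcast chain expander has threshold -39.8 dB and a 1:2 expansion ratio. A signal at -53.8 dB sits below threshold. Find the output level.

The input is 14 dB below the -39.8 dB threshold.
A 1:2 expander multiplies undershoot by 2: 14 × 2 = 28 dB below threshold.
Output = -39.8 − 28 = -67.8 dB.

-67.8 dB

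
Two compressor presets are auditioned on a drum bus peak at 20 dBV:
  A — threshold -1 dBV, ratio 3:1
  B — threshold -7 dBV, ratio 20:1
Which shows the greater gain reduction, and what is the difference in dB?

B, by 11.65 dB

A: 21 dB over, compressed to 7 dB over, so 14 dB of GR.
B: 27 dB over, compressed to 1.35 dB over, so 25.65 dB of GR.
B reduces 11.65 dB more.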